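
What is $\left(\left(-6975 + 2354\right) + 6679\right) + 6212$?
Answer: $8270$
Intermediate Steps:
$\left(\left(-6975 + 2354\right) + 6679\right) + 6212 = \left(-4621 + 6679\right) + 6212 = 2058 + 6212 = 8270$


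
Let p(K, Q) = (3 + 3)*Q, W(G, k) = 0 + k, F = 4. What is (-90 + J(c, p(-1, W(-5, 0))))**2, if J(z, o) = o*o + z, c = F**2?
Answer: 5476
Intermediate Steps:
W(G, k) = k
p(K, Q) = 6*Q
c = 16 (c = 4**2 = 16)
J(z, o) = z + o**2 (J(z, o) = o**2 + z = z + o**2)
(-90 + J(c, p(-1, W(-5, 0))))**2 = (-90 + (16 + (6*0)**2))**2 = (-90 + (16 + 0**2))**2 = (-90 + (16 + 0))**2 = (-90 + 16)**2 = (-74)**2 = 5476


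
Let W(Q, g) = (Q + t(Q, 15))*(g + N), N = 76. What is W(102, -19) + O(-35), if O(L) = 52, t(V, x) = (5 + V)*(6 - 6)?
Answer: 5866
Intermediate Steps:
t(V, x) = 0 (t(V, x) = (5 + V)*0 = 0)
W(Q, g) = Q*(76 + g) (W(Q, g) = (Q + 0)*(g + 76) = Q*(76 + g))
W(102, -19) + O(-35) = 102*(76 - 19) + 52 = 102*57 + 52 = 5814 + 52 = 5866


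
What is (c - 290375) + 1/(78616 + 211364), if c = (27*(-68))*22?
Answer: -95915814659/289980 ≈ -3.3077e+5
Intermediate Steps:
c = -40392 (c = -1836*22 = -40392)
(c - 290375) + 1/(78616 + 211364) = (-40392 - 290375) + 1/(78616 + 211364) = -330767 + 1/289980 = -95915814659/289980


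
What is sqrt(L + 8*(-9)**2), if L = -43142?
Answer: I*sqrt(42494) ≈ 206.14*I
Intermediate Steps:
sqrt(L + 8*(-9)**2) = sqrt(-43142 + 8*(-9)**2) = sqrt(-43142 + 8*81) = sqrt(-43142 + 648) = sqrt(-42494) = I*sqrt(42494)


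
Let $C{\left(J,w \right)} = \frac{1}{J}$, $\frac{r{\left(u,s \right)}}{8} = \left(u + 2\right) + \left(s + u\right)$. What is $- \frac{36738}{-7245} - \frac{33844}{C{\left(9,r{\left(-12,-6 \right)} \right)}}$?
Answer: $- \frac{245195698}{805} \approx -3.0459 \cdot 10^{5}$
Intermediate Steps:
$r{\left(u,s \right)} = 16 + 8 s + 16 u$ ($r{\left(u,s \right)} = 8 \left(\left(u + 2\right) + \left(s + u\right)\right) = 8 \left(\left(2 + u\right) + \left(s + u\right)\right) = 8 \left(2 + s + 2 u\right) = 16 + 8 s + 16 u$)
$- \frac{36738}{-7245} - \frac{33844}{C{\left(9,r{\left(-12,-6 \right)} \right)}} = - \frac{36738}{-7245} - \frac{33844}{\frac{1}{9}} = \left(-36738\right) \left(- \frac{1}{7245}\right) - 33844 \frac{1}{\frac{1}{9}} = \frac{4082}{805} - 304596 = - \frac{245195698}{805}$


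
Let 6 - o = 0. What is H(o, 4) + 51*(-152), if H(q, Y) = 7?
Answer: -7745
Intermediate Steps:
o = 6 (o = 6 - 1*0 = 6 + 0 = 6)
H(o, 4) + 51*(-152) = 7 + 51*(-152) = 7 - 7752 = -7745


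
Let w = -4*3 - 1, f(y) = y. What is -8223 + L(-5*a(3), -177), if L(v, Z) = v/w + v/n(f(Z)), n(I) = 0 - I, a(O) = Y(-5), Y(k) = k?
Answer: -18925223/2301 ≈ -8224.8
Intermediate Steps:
a(O) = -5
n(I) = -I
w = -13 (w = -12 - 1 = -13)
L(v, Z) = -v/13 - v/Z (L(v, Z) = v/(-13) + v/((-Z)) = v*(-1/13) + v*(-1/Z) = -v/13 - v/Z)
-8223 + L(-5*a(3), -177) = -8223 + (-(-5)*(-5)/13 - 1*(-5*(-5))/(-177)) = -8223 + (-1/13*25 - 1*25*(-1/177)) = -8223 + (-25/13 + 25/177) = -8223 - 4100/2301 = -18925223/2301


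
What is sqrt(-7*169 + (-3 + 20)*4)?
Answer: I*sqrt(1115) ≈ 33.392*I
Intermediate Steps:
sqrt(-7*169 + (-3 + 20)*4) = sqrt(-1183 + 17*4) = sqrt(-1183 + 68) = sqrt(-1115) = I*sqrt(1115)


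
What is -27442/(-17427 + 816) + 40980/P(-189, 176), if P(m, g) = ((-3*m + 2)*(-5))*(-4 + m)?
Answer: 3149741870/1824170187 ≈ 1.7267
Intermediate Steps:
P(m, g) = (-10 + 15*m)*(-4 + m) (P(m, g) = ((2 - 3*m)*(-5))*(-4 + m) = (-10 + 15*m)*(-4 + m))
-27442/(-17427 + 816) + 40980/P(-189, 176) = -27442/(-17427 + 816) + 40980/(40 - 70*(-189) + 15*(-189)²) = -27442/(-16611) + 40980/(40 + 13230 + 15*35721) = -27442*(-1/16611) + 40980/(40 + 13230 + 535815) = 27442/16611 + 40980/549085 = 27442/16611 + 40980*(1/549085) = 27442/16611 + 8196/109817 = 3149741870/1824170187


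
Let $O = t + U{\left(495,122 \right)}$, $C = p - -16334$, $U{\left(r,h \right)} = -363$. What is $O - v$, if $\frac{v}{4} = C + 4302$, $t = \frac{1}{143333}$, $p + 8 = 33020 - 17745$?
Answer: $- \frac{20636368674}{143333} \approx -1.4398 \cdot 10^{5}$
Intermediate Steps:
$p = 15267$ ($p = -8 + \left(33020 - 17745\right) = -8 + 15275 = 15267$)
$C = 31601$ ($C = 15267 - -16334 = 15267 + 16334 = 31601$)
$t = \frac{1}{143333} \approx 6.9768 \cdot 10^{-6}$
$v = 143612$ ($v = 4 \left(31601 + 4302\right) = 4 \cdot 35903 = 143612$)
$O = - \frac{52029878}{143333}$ ($O = \frac{1}{143333} - 363 = - \frac{52029878}{143333} \approx -363.0$)
$O - v = - \frac{52029878}{143333} - 143612 = - \frac{20636368674}{143333}$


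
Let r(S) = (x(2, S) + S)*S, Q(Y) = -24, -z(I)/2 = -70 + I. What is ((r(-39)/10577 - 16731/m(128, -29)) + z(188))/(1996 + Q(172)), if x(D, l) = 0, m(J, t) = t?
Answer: 26154727/151219369 ≈ 0.17296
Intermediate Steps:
z(I) = 140 - 2*I (z(I) = -2*(-70 + I) = 140 - 2*I)
r(S) = S² (r(S) = (0 + S)*S = S*S = S²)
((r(-39)/10577 - 16731/m(128, -29)) + z(188))/(1996 + Q(172)) = (((-39)²/10577 - 16731/(-29)) + (140 - 2*188))/(1996 - 24) = ((1521*(1/10577) - 16731*(-1/29)) + (140 - 376))/1972 = ((1521/10577 + 16731/29) - 236)*(1/1972) = (177007896/306733 - 236)*(1/1972) = (104618908/306733)*(1/1972) = 26154727/151219369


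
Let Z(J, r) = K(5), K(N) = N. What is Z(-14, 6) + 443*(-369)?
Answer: -163462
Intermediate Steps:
Z(J, r) = 5
Z(-14, 6) + 443*(-369) = 5 + 443*(-369) = 5 - 163467 = -163462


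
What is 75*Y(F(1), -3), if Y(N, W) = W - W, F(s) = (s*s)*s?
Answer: 0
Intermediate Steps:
F(s) = s³ (F(s) = s²*s = s³)
Y(N, W) = 0
75*Y(F(1), -3) = 75*0 = 0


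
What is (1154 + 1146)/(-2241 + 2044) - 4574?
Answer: -903378/197 ≈ -4585.7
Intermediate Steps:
(1154 + 1146)/(-2241 + 2044) - 4574 = 2300/(-197) - 4574 = 2300*(-1/197) - 4574 = -2300/197 - 4574 = -903378/197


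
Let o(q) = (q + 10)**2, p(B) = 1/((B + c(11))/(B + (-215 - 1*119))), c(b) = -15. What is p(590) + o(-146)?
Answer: 10635456/575 ≈ 18496.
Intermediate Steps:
p(B) = (-334 + B)/(-15 + B) (p(B) = 1/((B - 15)/(B + (-215 - 1*119))) = 1/((-15 + B)/(B + (-215 - 119))) = 1/((-15 + B)/(B - 334)) = 1/((-15 + B)/(-334 + B)) = (-334 + B)/(-15 + B))
o(q) = (10 + q)**2
p(590) + o(-146) = (-334 + 590)/(-15 + 590) + (10 - 146)**2 = 256/575 + (-136)**2 = (1/575)*256 + 18496 = 256/575 + 18496 = 10635456/575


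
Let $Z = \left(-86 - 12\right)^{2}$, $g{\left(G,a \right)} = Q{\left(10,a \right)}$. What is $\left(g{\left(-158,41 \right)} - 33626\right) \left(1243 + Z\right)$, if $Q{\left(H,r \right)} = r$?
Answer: $-364296495$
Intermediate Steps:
$g{\left(G,a \right)} = a$
$Z = 9604$ ($Z = \left(-98\right)^{2} = 9604$)
$\left(g{\left(-158,41 \right)} - 33626\right) \left(1243 + Z\right) = \left(41 - 33626\right) \left(1243 + 9604\right) = \left(-33585\right) 10847 = -364296495$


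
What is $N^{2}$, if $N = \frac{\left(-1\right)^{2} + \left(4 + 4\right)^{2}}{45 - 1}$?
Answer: $\frac{4225}{1936} \approx 2.1823$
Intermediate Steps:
$N = \frac{65}{44}$ ($N = \frac{1 + 8^{2}}{44} = \left(1 + 64\right) \frac{1}{44} = 65 \cdot \frac{1}{44} = \frac{65}{44} \approx 1.4773$)
$N^{2} = \left(\frac{65}{44}\right)^{2} = \frac{4225}{1936}$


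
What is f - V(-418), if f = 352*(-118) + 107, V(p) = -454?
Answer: -40975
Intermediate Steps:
f = -41429 (f = -41536 + 107 = -41429)
f - V(-418) = -41429 - 1*(-454) = -41429 + 454 = -40975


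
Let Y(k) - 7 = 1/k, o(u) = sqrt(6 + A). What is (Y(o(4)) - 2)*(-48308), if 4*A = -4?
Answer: -241540 - 48308*sqrt(5)/5 ≈ -2.6314e+5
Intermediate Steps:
A = -1 (A = (1/4)*(-4) = -1)
o(u) = sqrt(5) (o(u) = sqrt(6 - 1) = sqrt(5))
Y(k) = 7 + 1/k
(Y(o(4)) - 2)*(-48308) = ((7 + 1/(sqrt(5))) - 2)*(-48308) = ((7 + sqrt(5)/5) - 2)*(-48308) = (5 + sqrt(5)/5)*(-48308) = -241540 - 48308*sqrt(5)/5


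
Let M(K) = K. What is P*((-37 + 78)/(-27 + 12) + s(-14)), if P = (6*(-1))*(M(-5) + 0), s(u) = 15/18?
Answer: -57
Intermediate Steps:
s(u) = ⅚ (s(u) = 15*(1/18) = ⅚)
P = 30 (P = (6*(-1))*(-5 + 0) = -6*(-5) = 30)
P*((-37 + 78)/(-27 + 12) + s(-14)) = 30*((-37 + 78)/(-27 + 12) + ⅚) = 30*(41/(-15) + ⅚) = 30*(41*(-1/15) + ⅚) = 30*(-41/15 + ⅚) = 30*(-19/10) = -57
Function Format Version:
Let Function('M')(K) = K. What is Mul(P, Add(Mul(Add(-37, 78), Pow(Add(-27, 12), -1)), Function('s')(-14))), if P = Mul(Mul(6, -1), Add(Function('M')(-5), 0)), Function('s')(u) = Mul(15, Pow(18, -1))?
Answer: -57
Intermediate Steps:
Function('s')(u) = Rational(5, 6) (Function('s')(u) = Mul(15, Rational(1, 18)) = Rational(5, 6))
P = 30 (P = Mul(Mul(6, -1), Add(-5, 0)) = Mul(-6, -5) = 30)
Mul(P, Add(Mul(Add(-37, 78), Pow(Add(-27, 12), -1)), Function('s')(-14))) = Mul(30, Add(Mul(Add(-37, 78), Pow(Add(-27, 12), -1)), Rational(5, 6))) = Mul(30, Add(Mul(41, Pow(-15, -1)), Rational(5, 6))) = Mul(30, Add(Mul(41, Rational(-1, 15)), Rational(5, 6))) = Mul(30, Add(Rational(-41, 15), Rational(5, 6))) = Mul(30, Rational(-19, 10)) = -57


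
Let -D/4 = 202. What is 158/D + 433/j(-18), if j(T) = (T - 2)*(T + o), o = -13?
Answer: 7872/15655 ≈ 0.50284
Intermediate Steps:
D = -808 (D = -4*202 = -808)
j(T) = (-13 + T)*(-2 + T) (j(T) = (T - 2)*(T - 13) = (-2 + T)*(-13 + T) = (-13 + T)*(-2 + T))
158/D + 433/j(-18) = 158/(-808) + 433/(26 + (-18)² - 15*(-18)) = 158*(-1/808) + 433/(26 + 324 + 270) = -79/404 + 433/620 = 7872/15655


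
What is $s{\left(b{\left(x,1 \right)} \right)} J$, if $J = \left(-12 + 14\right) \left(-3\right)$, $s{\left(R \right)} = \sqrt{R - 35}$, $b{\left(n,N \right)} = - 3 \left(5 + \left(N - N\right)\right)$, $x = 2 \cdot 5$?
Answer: $- 30 i \sqrt{2} \approx - 42.426 i$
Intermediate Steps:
$x = 10$
$b{\left(n,N \right)} = -15$ ($b{\left(n,N \right)} = - 3 \left(5 + 0\right) = \left(-3\right) 5 = -15$)
$s{\left(R \right)} = \sqrt{-35 + R}$
$J = -6$ ($J = 2 \left(-3\right) = -6$)
$s{\left(b{\left(x,1 \right)} \right)} J = \sqrt{-35 - 15} \left(-6\right) = \sqrt{-50} \left(-6\right) = 5 i \sqrt{2} \left(-6\right) = - 30 i \sqrt{2}$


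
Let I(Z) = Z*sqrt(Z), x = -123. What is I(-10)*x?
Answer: 1230*I*sqrt(10) ≈ 3889.6*I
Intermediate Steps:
I(Z) = Z**(3/2)
I(-10)*x = (-10)**(3/2)*(-123) = -10*I*sqrt(10)*(-123) = 1230*I*sqrt(10)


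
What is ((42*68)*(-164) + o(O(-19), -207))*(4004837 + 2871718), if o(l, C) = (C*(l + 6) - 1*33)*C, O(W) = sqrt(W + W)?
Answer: -1405973558745 + 294653505195*I*sqrt(38) ≈ -1.406e+12 + 1.8164e+12*I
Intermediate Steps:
O(W) = sqrt(2)*sqrt(W) (O(W) = sqrt(2*W) = sqrt(2)*sqrt(W))
o(l, C) = C*(-33 + C*(6 + l)) (o(l, C) = (C*(6 + l) - 33)*C = (-33 + C*(6 + l))*C = C*(-33 + C*(6 + l)))
((42*68)*(-164) + o(O(-19), -207))*(4004837 + 2871718) = ((42*68)*(-164) - 207*(-33 + 6*(-207) - 207*sqrt(2)*sqrt(-19)))*(4004837 + 2871718) = (2856*(-164) - 207*(-33 - 1242 - 207*sqrt(2)*I*sqrt(19)))*6876555 = (-468384 - 207*(-33 - 1242 - 207*I*sqrt(38)))*6876555 = (-468384 - 207*(-1275 - 207*I*sqrt(38)))*6876555 = (-468384 + (263925 + 42849*I*sqrt(38)))*6876555 = (-204459 + 42849*I*sqrt(38))*6876555 = -1405973558745 + 294653505195*I*sqrt(38)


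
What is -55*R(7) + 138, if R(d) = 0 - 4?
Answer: 358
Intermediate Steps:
R(d) = -4
-55*R(7) + 138 = -55*(-4) + 138 = 220 + 138 = 358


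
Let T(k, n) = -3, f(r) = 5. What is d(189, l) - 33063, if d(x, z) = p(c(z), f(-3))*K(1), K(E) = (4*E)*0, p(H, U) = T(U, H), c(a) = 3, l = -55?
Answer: -33063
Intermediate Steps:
p(H, U) = -3
K(E) = 0
d(x, z) = 0 (d(x, z) = -3*0 = 0)
d(189, l) - 33063 = 0 - 33063 = -33063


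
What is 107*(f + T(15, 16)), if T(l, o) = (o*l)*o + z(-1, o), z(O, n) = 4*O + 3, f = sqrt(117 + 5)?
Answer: 410773 + 107*sqrt(122) ≈ 4.1196e+5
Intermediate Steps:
f = sqrt(122) ≈ 11.045
z(O, n) = 3 + 4*O
T(l, o) = -1 + l*o**2 (T(l, o) = (o*l)*o + (3 + 4*(-1)) = (l*o)*o + (3 - 4) = l*o**2 - 1 = -1 + l*o**2)
107*(f + T(15, 16)) = 107*(sqrt(122) + (-1 + 15*16**2)) = 107*(sqrt(122) + (-1 + 15*256)) = 107*(sqrt(122) + (-1 + 3840)) = 107*(sqrt(122) + 3839) = 107*(3839 + sqrt(122)) = 410773 + 107*sqrt(122)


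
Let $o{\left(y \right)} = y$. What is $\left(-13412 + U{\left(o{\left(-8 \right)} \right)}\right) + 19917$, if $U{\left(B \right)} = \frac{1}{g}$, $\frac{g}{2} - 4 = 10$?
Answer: $\frac{182141}{28} \approx 6505.0$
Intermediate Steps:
$g = 28$ ($g = 8 + 2 \cdot 10 = 8 + 20 = 28$)
$U{\left(B \right)} = \frac{1}{28}$
$\left(-13412 + U{\left(o{\left(-8 \right)} \right)}\right) + 19917 = \left(-13412 + \frac{1}{28}\right) + 19917 = - \frac{375535}{28} + 19917 = \frac{182141}{28}$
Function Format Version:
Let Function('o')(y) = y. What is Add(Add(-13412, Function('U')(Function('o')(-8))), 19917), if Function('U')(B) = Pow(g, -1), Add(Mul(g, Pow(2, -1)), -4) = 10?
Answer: Rational(182141, 28) ≈ 6505.0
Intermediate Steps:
g = 28 (g = Add(8, Mul(2, 10)) = Add(8, 20) = 28)
Function('U')(B) = Rational(1, 28) (Function('U')(B) = Pow(28, -1) = Rational(1, 28))
Add(Add(-13412, Function('U')(Function('o')(-8))), 19917) = Add(Add(-13412, Rational(1, 28)), 19917) = Add(Rational(-375535, 28), 19917) = Rational(182141, 28)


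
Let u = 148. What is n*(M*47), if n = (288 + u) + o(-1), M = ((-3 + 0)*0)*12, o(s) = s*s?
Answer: 0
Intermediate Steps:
o(s) = s²
M = 0 (M = -3*0*12 = 0*12 = 0)
n = 437 (n = (288 + 148) + (-1)² = 436 + 1 = 437)
n*(M*47) = 437*(0*47) = 437*0 = 0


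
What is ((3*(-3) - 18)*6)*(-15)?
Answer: 2430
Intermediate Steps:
((3*(-3) - 18)*6)*(-15) = ((-9 - 18)*6)*(-15) = -27*6*(-15) = -162*(-15) = 2430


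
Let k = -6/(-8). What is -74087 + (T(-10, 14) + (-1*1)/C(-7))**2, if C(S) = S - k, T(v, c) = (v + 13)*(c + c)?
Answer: -64395943/961 ≈ -67009.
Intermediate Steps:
k = 3/4 (k = -6*(-1/8) = 3/4 ≈ 0.75000)
T(v, c) = 2*c*(13 + v) (T(v, c) = (13 + v)*(2*c) = 2*c*(13 + v))
C(S) = -3/4 + S (C(S) = S - 1*3/4 = S - 3/4 = -3/4 + S)
-74087 + (T(-10, 14) + (-1*1)/C(-7))**2 = -74087 + (2*14*(13 - 10) + (-1*1)/(-3/4 - 7))**2 = -74087 + (2*14*3 - 1/(-31/4))**2 = -74087 + (84 - 1*(-4/31))**2 = -74087 + (84 + 4/31)**2 = -74087 + (2608/31)**2 = -74087 + 6801664/961 = -64395943/961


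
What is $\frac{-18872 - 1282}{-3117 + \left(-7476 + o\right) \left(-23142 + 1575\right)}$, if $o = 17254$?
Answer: $\frac{6718}{70295081} \approx 9.5569 \cdot 10^{-5}$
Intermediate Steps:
$\frac{-18872 - 1282}{-3117 + \left(-7476 + o\right) \left(-23142 + 1575\right)} = \frac{-18872 - 1282}{-3117 + \left(-7476 + 17254\right) \left(-23142 + 1575\right)} = - \frac{20154}{-3117 + 9778 \left(-21567\right)} = - \frac{20154}{-3117 - 210882126} = - \frac{20154}{-210885243} = \left(-20154\right) \left(- \frac{1}{210885243}\right) = \frac{6718}{70295081}$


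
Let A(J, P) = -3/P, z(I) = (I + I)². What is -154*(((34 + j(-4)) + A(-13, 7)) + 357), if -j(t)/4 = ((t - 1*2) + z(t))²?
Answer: 2012076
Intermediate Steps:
z(I) = 4*I² (z(I) = (2*I)² = 4*I²)
j(t) = -4*(-2 + t + 4*t²)² (j(t) = -4*((t - 1*2) + 4*t²)² = -4*((t - 2) + 4*t²)² = -4*((-2 + t) + 4*t²)² = -4*(-2 + t + 4*t²)²)
-154*(((34 + j(-4)) + A(-13, 7)) + 357) = -154*(((34 - 4*(-2 - 4 + 4*(-4)²)²) - 3/7) + 357) = -154*(((34 - 4*(-2 - 4 + 4*16)²) - 3*⅐) + 357) = -154*(((34 - 4*(-2 - 4 + 64)²) - 3/7) + 357) = -154*(((34 - 4*58²) - 3/7) + 357) = -154*(((34 - 4*3364) - 3/7) + 357) = -154*(((34 - 13456) - 3/7) + 357) = -154*((-13422 - 3/7) + 357) = -154*(-93957/7 + 357) = -154*(-91458/7) = 2012076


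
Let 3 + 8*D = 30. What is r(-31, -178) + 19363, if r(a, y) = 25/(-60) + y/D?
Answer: 2085463/108 ≈ 19310.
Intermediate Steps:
D = 27/8 (D = -3/8 + (1/8)*30 = -3/8 + 15/4 = 27/8 ≈ 3.3750)
r(a, y) = -5/12 + 8*y/27 (r(a, y) = 25/(-60) + y/(27/8) = 25*(-1/60) + y*(8/27) = -5/12 + 8*y/27)
r(-31, -178) + 19363 = (-5/12 + (8/27)*(-178)) + 19363 = (-5/12 - 1424/27) + 19363 = -5741/108 + 19363 = 2085463/108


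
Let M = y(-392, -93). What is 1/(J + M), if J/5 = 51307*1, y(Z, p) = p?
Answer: 1/256442 ≈ 3.8995e-6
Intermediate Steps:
J = 256535 (J = 5*(51307*1) = 5*51307 = 256535)
M = -93
1/(J + M) = 1/(256535 - 93) = 1/256442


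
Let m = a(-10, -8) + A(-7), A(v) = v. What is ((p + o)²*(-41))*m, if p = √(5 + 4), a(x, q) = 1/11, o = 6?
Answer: 252396/11 ≈ 22945.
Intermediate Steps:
a(x, q) = 1/11
p = 3 (p = √9 = 3)
m = -76/11 (m = 1/11 - 7 = -76/11 ≈ -6.9091)
((p + o)²*(-41))*m = ((3 + 6)²*(-41))*(-76/11) = (9²*(-41))*(-76/11) = (81*(-41))*(-76/11) = -3321*(-76/11) = 252396/11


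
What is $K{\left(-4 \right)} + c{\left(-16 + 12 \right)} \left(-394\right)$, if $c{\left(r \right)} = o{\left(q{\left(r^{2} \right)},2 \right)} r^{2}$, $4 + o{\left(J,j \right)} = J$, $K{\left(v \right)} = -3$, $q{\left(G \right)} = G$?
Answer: $-75651$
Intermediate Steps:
$o{\left(J,j \right)} = -4 + J$
$c{\left(r \right)} = r^{2} \left(-4 + r^{2}\right)$ ($c{\left(r \right)} = \left(-4 + r^{2}\right) r^{2} = r^{2} \left(-4 + r^{2}\right)$)
$K{\left(-4 \right)} + c{\left(-16 + 12 \right)} \left(-394\right) = -3 + \left(-16 + 12\right)^{2} \left(-4 + \left(-16 + 12\right)^{2}\right) \left(-394\right) = -3 + \left(-4\right)^{2} \left(-4 + \left(-4\right)^{2}\right) \left(-394\right) = -3 + 16 \left(-4 + 16\right) \left(-394\right) = -3 + 16 \cdot 12 \left(-394\right) = -3 + 192 \left(-394\right) = -3 - 75648 = -75651$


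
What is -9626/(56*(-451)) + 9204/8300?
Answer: 39044003/26203100 ≈ 1.4901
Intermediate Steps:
-9626/(56*(-451)) + 9204/8300 = -9626/(-25256) + 9204*(1/8300) = -9626*(-1/25256) + 2301/2075 = 4813/12628 + 2301/2075 = 39044003/26203100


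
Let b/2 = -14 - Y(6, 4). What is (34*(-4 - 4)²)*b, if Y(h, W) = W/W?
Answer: -65280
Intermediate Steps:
Y(h, W) = 1
b = -30 (b = 2*(-14 - 1*1) = 2*(-14 - 1) = 2*(-15) = -30)
(34*(-4 - 4)²)*b = (34*(-4 - 4)²)*(-30) = (34*(-8)²)*(-30) = (34*64)*(-30) = 2176*(-30) = -65280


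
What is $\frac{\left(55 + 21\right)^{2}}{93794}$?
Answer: $\frac{2888}{46897} \approx 0.061582$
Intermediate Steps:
$\frac{\left(55 + 21\right)^{2}}{93794} = 76^{2} \cdot \frac{1}{93794} = 5776 \cdot \frac{1}{93794} = \frac{2888}{46897}$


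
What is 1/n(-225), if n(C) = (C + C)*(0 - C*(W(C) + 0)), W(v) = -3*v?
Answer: -1/68343750 ≈ -1.4632e-8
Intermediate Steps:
n(C) = 6*C³ (n(C) = (C + C)*(0 - C*(-3*C + 0)) = (2*C)*(0 - C*(-3*C)) = (2*C)*(0 - (-3)*C²) = (2*C)*(0 + 3*C²) = (2*C)*(3*C²) = 6*C³)
1/n(-225) = 1/(6*(-225)³) = 1/(6*(-11390625)) = 1/(-68343750) = -1/68343750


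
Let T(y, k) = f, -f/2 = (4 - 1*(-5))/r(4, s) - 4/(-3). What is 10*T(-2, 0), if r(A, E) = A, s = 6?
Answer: -215/3 ≈ -71.667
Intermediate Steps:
f = -43/6 (f = -2*((4 - 1*(-5))/4 - 4/(-3)) = -2*((4 + 5)*(¼) - 4*(-⅓)) = -2*(9*(¼) + 4/3) = -2*(9/4 + 4/3) = -2*43/12 = -43/6 ≈ -7.1667)
T(y, k) = -43/6
10*T(-2, 0) = 10*(-43/6) = -215/3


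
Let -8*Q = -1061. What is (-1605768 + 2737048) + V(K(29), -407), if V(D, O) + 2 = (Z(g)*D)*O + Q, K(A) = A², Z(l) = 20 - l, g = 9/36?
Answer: -45030061/8 ≈ -5.6288e+6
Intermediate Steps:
Q = 1061/8 (Q = -⅛*(-1061) = 1061/8 ≈ 132.63)
g = ¼ (g = 9*(1/36) = ¼ ≈ 0.25000)
V(D, O) = 1045/8 + 79*D*O/4 (V(D, O) = -2 + (((20 - 1*¼)*D)*O + 1061/8) = -2 + (((20 - ¼)*D)*O + 1061/8) = -2 + ((79*D/4)*O + 1061/8) = -2 + (79*D*O/4 + 1061/8) = -2 + (1061/8 + 79*D*O/4) = 1045/8 + 79*D*O/4)
(-1605768 + 2737048) + V(K(29), -407) = (-1605768 + 2737048) + (1045/8 + (79/4)*29²*(-407)) = 1131280 + (1045/8 + (79/4)*841*(-407)) = 1131280 + (1045/8 - 27040673/4) = 1131280 - 54080301/8 = -45030061/8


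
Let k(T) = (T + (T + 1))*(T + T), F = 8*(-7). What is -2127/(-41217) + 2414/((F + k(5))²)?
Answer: 17616695/20031462 ≈ 0.87945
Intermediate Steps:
F = -56
k(T) = 2*T*(1 + 2*T) (k(T) = (T + (1 + T))*(2*T) = (1 + 2*T)*(2*T) = 2*T*(1 + 2*T))
-2127/(-41217) + 2414/((F + k(5))²) = -2127/(-41217) + 2414/((-56 + 2*5*(1 + 2*5))²) = -2127*(-1/41217) + 2414/((-56 + 2*5*(1 + 10))²) = 709/13739 + 2414/((-56 + 2*5*11)²) = 709/13739 + 2414/((-56 + 110)²) = 709/13739 + 2414/(54²) = 709/13739 + 2414/2916 = 709/13739 + 2414*(1/2916) = 709/13739 + 1207/1458 = 17616695/20031462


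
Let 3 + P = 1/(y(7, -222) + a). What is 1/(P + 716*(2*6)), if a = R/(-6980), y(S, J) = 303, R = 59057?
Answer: 2055883/17657986067 ≈ 0.00011643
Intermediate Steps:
a = -59057/6980 (a = 59057/(-6980) = 59057*(-1/6980) = -59057/6980 ≈ -8.4609)
P = -6160669/2055883 (P = -3 + 1/(303 - 59057/6980) = -3 + 1/(2055883/6980) = -3 + 6980/2055883 = -6160669/2055883 ≈ -2.9966)
1/(P + 716*(2*6)) = 1/(-6160669/2055883 + 716*(2*6)) = 1/(-6160669/2055883 + 716*12) = 1/(-6160669/2055883 + 8592) = 1/(17657986067/2055883) = 2055883/17657986067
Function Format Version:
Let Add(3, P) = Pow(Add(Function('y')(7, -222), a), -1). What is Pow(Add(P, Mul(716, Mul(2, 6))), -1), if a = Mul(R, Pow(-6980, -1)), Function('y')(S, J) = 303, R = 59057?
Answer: Rational(2055883, 17657986067) ≈ 0.00011643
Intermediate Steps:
a = Rational(-59057, 6980) (a = Mul(59057, Pow(-6980, -1)) = Mul(59057, Rational(-1, 6980)) = Rational(-59057, 6980) ≈ -8.4609)
P = Rational(-6160669, 2055883) (P = Add(-3, Pow(Add(303, Rational(-59057, 6980)), -1)) = Add(-3, Pow(Rational(2055883, 6980), -1)) = Add(-3, Rational(6980, 2055883)) = Rational(-6160669, 2055883) ≈ -2.9966)
Pow(Add(P, Mul(716, Mul(2, 6))), -1) = Pow(Add(Rational(-6160669, 2055883), Mul(716, Mul(2, 6))), -1) = Pow(Add(Rational(-6160669, 2055883), Mul(716, 12)), -1) = Pow(Add(Rational(-6160669, 2055883), 8592), -1) = Pow(Rational(17657986067, 2055883), -1) = Rational(2055883, 17657986067)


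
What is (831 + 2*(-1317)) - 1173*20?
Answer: -25263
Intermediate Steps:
(831 + 2*(-1317)) - 1173*20 = (831 - 2634) - 23460 = -1803 - 23460 = -25263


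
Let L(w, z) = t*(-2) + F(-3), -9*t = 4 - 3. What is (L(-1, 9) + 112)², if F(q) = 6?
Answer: 1132096/81 ≈ 13977.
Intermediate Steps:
t = -⅑ (t = -(4 - 3)/9 = -⅑*1 = -⅑ ≈ -0.11111)
L(w, z) = 56/9 (L(w, z) = -⅑*(-2) + 6 = 2/9 + 6 = 56/9)
(L(-1, 9) + 112)² = (56/9 + 112)² = (1064/9)² = 1132096/81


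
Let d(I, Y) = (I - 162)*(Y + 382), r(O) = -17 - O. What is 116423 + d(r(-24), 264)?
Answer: 16293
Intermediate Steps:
d(I, Y) = (-162 + I)*(382 + Y)
116423 + d(r(-24), 264) = 116423 + (-61884 - 162*264 + 382*(-17 - 1*(-24)) + (-17 - 1*(-24))*264) = 116423 + (-61884 - 42768 + 382*(-17 + 24) + (-17 + 24)*264) = 116423 + (-61884 - 42768 + 382*7 + 7*264) = 116423 + (-61884 - 42768 + 2674 + 1848) = 116423 - 100130 = 16293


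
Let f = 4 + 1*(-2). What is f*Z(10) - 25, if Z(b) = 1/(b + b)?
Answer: -249/10 ≈ -24.900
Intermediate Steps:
f = 2 (f = 4 - 2 = 2)
Z(b) = 1/(2*b)
f*Z(10) - 25 = 2*((½)/10) - 25 = 2*((½)*(⅒)) - 25 = 2*(1/20) - 25 = ⅒ - 25 = -249/10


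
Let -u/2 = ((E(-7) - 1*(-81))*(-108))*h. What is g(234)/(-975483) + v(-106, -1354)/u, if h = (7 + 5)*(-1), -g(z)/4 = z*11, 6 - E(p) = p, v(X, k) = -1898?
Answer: 26913991/1467126432 ≈ 0.018345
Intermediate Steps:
E(p) = 6 - p
g(z) = -44*z (g(z) = -4*z*11 = -44*z)
h = -12 (h = 12*(-1) = -12)
u = -243648 (u = -2*((6 - 1*(-7)) - 1*(-81))*(-108)*(-12) = -2*((6 + 7) + 81)*(-108)*(-12) = -2*(13 + 81)*(-108)*(-12) = -2*94*(-108)*(-12) = -(-20304)*(-12) = -2*121824 = -243648)
g(234)/(-975483) + v(-106, -1354)/u = -44*234/(-975483) - 1898/(-243648) = -10296*(-1/975483) - 1898*(-1/243648) = 1144/108387 + 949/121824 = 26913991/1467126432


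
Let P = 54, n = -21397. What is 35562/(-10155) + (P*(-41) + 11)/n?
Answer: -246182883/72428845 ≈ -3.3990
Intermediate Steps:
35562/(-10155) + (P*(-41) + 11)/n = 35562/(-10155) + (54*(-41) + 11)/(-21397) = 35562*(-1/10155) + (-2214 + 11)*(-1/21397) = -11854/3385 - 2203*(-1/21397) = -11854/3385 + 2203/21397 = -246182883/72428845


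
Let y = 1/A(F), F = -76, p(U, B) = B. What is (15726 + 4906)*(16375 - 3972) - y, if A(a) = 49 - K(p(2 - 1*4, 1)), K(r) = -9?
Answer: 14842124367/58 ≈ 2.5590e+8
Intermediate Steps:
A(a) = 58 (A(a) = 49 - 1*(-9) = 49 + 9 = 58)
y = 1/58 ≈ 0.017241
(15726 + 4906)*(16375 - 3972) - y = (15726 + 4906)*(16375 - 3972) - 1*1/58 = 20632*12403 - 1/58 = 255898696 - 1/58 = 14842124367/58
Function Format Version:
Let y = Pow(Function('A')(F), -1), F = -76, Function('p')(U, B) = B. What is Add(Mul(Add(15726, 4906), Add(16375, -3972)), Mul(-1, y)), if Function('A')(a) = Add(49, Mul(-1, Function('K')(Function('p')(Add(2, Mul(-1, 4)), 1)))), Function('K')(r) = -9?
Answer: Rational(14842124367, 58) ≈ 2.5590e+8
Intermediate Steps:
Function('A')(a) = 58 (Function('A')(a) = Add(49, Mul(-1, -9)) = Add(49, 9) = 58)
y = Rational(1, 58) (y = Pow(58, -1) = Rational(1, 58) ≈ 0.017241)
Add(Mul(Add(15726, 4906), Add(16375, -3972)), Mul(-1, y)) = Add(Mul(Add(15726, 4906), Add(16375, -3972)), Mul(-1, Rational(1, 58))) = Add(Mul(20632, 12403), Rational(-1, 58)) = Add(255898696, Rational(-1, 58)) = Rational(14842124367, 58)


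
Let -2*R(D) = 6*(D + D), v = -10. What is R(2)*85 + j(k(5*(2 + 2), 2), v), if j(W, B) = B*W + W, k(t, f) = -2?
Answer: -1002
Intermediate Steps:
j(W, B) = W + B*W
R(D) = -6*D (R(D) = -3*(D + D) = -3*2*D = -6*D)
R(2)*85 + j(k(5*(2 + 2), 2), v) = -6*2*85 - 2*(1 - 10) = -12*85 - 2*(-9) = -1020 + 18 = -1002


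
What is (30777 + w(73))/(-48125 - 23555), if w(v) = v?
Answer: -3085/7168 ≈ -0.43039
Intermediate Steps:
(30777 + w(73))/(-48125 - 23555) = (30777 + 73)/(-48125 - 23555) = 30850/(-71680) = 30850*(-1/71680) = -3085/7168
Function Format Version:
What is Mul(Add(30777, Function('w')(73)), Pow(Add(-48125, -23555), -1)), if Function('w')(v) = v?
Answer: Rational(-3085, 7168) ≈ -0.43039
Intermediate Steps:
Mul(Add(30777, Function('w')(73)), Pow(Add(-48125, -23555), -1)) = Mul(Add(30777, 73), Pow(Add(-48125, -23555), -1)) = Mul(30850, Pow(-71680, -1)) = Mul(30850, Rational(-1, 71680)) = Rational(-3085, 7168)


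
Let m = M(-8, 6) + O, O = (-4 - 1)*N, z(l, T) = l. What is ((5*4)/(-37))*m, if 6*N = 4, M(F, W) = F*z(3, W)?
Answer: 1640/111 ≈ 14.775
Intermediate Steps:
M(F, W) = 3*F (M(F, W) = F*3 = 3*F)
N = 2/3 (N = (1/6)*4 = 2/3 ≈ 0.66667)
O = -10/3 (O = (-4 - 1)*(2/3) = -5*2/3 = -10/3 ≈ -3.3333)
m = -82/3 (m = 3*(-8) - 10/3 = -24 - 10/3 = -82/3 ≈ -27.333)
((5*4)/(-37))*m = ((5*4)/(-37))*(-82/3) = (20*(-1/37))*(-82/3) = -20/37*(-82/3) = 1640/111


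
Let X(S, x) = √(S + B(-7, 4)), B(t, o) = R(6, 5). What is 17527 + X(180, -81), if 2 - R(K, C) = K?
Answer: 17527 + 4*√11 ≈ 17540.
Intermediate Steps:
R(K, C) = 2 - K
B(t, o) = -4 (B(t, o) = 2 - 1*6 = 2 - 6 = -4)
X(S, x) = √(-4 + S) (X(S, x) = √(S - 4) = √(-4 + S))
17527 + X(180, -81) = 17527 + √(-4 + 180) = 17527 + √176 = 17527 + 4*√11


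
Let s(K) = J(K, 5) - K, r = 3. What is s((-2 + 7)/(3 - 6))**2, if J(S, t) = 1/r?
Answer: 4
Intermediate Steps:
J(S, t) = 1/3
s(K) = 1/3 - K
s((-2 + 7)/(3 - 6))**2 = (1/3 - (-2 + 7)/(3 - 6))**2 = (1/3 - 5/(-3))**2 = (1/3 - 5*(-1)/3)**2 = (1/3 - 1*(-5/3))**2 = (1/3 + 5/3)**2 = 2**2 = 4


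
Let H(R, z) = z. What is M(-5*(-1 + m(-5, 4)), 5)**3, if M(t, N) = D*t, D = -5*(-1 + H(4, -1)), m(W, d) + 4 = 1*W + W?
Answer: 421875000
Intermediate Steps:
m(W, d) = -4 + 2*W (m(W, d) = -4 + (1*W + W) = -4 + (W + W) = -4 + 2*W)
D = 10 (D = -5*(-1 - 1) = -5*(-2) = 10)
M(t, N) = 10*t
M(-5*(-1 + m(-5, 4)), 5)**3 = (10*(-5*(-1 + (-4 + 2*(-5)))))**3 = (10*(-5*(-1 + (-4 - 10))))**3 = (10*(-5*(-1 - 14)))**3 = (10*(-5*(-15)))**3 = (10*75)**3 = 750**3 = 421875000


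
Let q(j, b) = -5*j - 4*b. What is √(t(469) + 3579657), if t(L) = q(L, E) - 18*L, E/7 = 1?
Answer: 3*√396538 ≈ 1889.1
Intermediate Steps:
E = 7 (E = 7*1 = 7)
t(L) = -28 - 23*L (t(L) = (-5*L - 4*7) - 18*L = (-5*L - 28) - 18*L = (-28 - 5*L) - 18*L = -28 - 23*L)
√(t(469) + 3579657) = √((-28 - 23*469) + 3579657) = √((-28 - 10787) + 3579657) = √(-10815 + 3579657) = √3568842 = 3*√396538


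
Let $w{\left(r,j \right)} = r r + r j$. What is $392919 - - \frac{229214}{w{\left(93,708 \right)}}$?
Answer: $\frac{944191751}{2403} \approx 3.9292 \cdot 10^{5}$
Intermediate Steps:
$w{\left(r,j \right)} = r^{2} + j r$
$392919 - - \frac{229214}{w{\left(93,708 \right)}} = 392919 - - \frac{229214}{93 \left(708 + 93\right)} = 392919 - - \frac{229214}{93 \cdot 801} = 392919 - - \frac{229214}{74493} = 392919 - \left(-229214\right) \frac{1}{74493} = 392919 - - \frac{7394}{2403} = 392919 + \frac{7394}{2403} = \frac{944191751}{2403}$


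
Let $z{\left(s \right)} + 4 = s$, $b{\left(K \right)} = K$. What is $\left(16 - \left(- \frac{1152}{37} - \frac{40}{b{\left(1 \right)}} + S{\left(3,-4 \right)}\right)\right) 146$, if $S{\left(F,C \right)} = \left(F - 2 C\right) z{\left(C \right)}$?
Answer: $\frac{946080}{37} \approx 25570.0$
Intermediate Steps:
$z{\left(s \right)} = -4 + s$
$S{\left(F,C \right)} = \left(-4 + C\right) \left(F - 2 C\right)$ ($S{\left(F,C \right)} = \left(F - 2 C\right) \left(-4 + C\right) = \left(-4 + C\right) \left(F - 2 C\right)$)
$\left(16 - \left(- \frac{1152}{37} - \frac{40}{b{\left(1 \right)}} + S{\left(3,-4 \right)}\right)\right) 146 = \left(16 + \left(\left(\frac{32}{-37} + \frac{40}{1}\right) - \left(-32 - \left(-4 - 4\right) \left(\left(-1\right) 3 + 2 \left(-4\right)\right)\right)\right)\right) 146 = \left(16 + \left(\left(32 \left(- \frac{1}{37}\right) + 40 \cdot 1\right) - \left(-32 - - 8 \left(-3 - 8\right)\right)\right)\right) 146 = \left(16 + \left(\left(- \frac{32}{37} + 40\right) - \left(-32 - \left(-8\right) \left(-11\right)\right)\right)\right) 146 = \left(16 + \left(\frac{1448}{37} - \left(-32 - 88\right)\right)\right) 146 = \left(16 + \left(\frac{1448}{37} - -120\right)\right) 146 = \left(16 + \left(\frac{1448}{37} + 120\right)\right) 146 = \left(16 + \frac{5888}{37}\right) 146 = \frac{6480}{37} \cdot 146 = \frac{946080}{37}$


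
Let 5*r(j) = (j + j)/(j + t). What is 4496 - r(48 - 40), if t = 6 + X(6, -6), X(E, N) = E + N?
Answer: 157352/35 ≈ 4495.8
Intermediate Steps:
t = 6 (t = 6 + (6 - 6) = 6 + 0 = 6)
r(j) = 2*j/(5*(6 + j)) (r(j) = ((j + j)/(j + 6))/5 = ((2*j)/(6 + j))/5 = (2*j/(6 + j))/5 = 2*j/(5*(6 + j)))
4496 - r(48 - 40) = 4496 - 2*(48 - 40)/(5*(6 + (48 - 40))) = 4496 - 2*8/(5*(6 + 8)) = 4496 - 2*8/(5*14) = 4496 - 1*8/35 = 4496 - 8/35 = 157352/35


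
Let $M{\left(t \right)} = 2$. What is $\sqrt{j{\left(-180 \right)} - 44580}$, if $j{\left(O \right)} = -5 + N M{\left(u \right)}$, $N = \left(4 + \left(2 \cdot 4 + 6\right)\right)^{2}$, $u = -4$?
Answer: $i \sqrt{43937} \approx 209.61 i$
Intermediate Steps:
$N = 324$ ($N = \left(4 + \left(8 + 6\right)\right)^{2} = \left(4 + 14\right)^{2} = 18^{2} = 324$)
$j{\left(O \right)} = 643$ ($j{\left(O \right)} = -5 + 324 \cdot 2 = -5 + 648 = 643$)
$\sqrt{j{\left(-180 \right)} - 44580} = \sqrt{643 - 44580} = \sqrt{-43937} = i \sqrt{43937}$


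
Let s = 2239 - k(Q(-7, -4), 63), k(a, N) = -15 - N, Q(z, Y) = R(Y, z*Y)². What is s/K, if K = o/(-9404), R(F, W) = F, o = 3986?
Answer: -10894534/1993 ≈ -5466.4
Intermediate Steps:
Q(z, Y) = Y²
s = 2317 (s = 2239 - (-15 - 1*63) = 2239 - (-15 - 63) = 2239 - 1*(-78) = 2239 + 78 = 2317)
K = -1993/4702 (K = 3986/(-9404) = 3986*(-1/9404) = -1993/4702 ≈ -0.42386)
s/K = 2317/(-1993/4702) = 2317*(-4702/1993) = -10894534/1993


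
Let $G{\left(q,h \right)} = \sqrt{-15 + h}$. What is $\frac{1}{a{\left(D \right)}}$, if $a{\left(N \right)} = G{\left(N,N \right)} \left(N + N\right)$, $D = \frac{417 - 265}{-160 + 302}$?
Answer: $- \frac{71 i \sqrt{70219}}{150328} \approx - 0.12515 i$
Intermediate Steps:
$D = \frac{76}{71}$ ($D = \frac{152}{142} = 152 \cdot \frac{1}{142} = \frac{76}{71} \approx 1.0704$)
$a{\left(N \right)} = 2 N \sqrt{-15 + N}$ ($a{\left(N \right)} = \sqrt{-15 + N} \left(N + N\right) = \sqrt{-15 + N} 2 N = 2 N \sqrt{-15 + N}$)
$\frac{1}{a{\left(D \right)}} = \frac{1}{2 \cdot \frac{76}{71} \sqrt{-15 + \frac{76}{71}}} = \frac{1}{2 \cdot \frac{76}{71} \sqrt{- \frac{989}{71}}} = \frac{1}{2 \cdot \frac{76}{71} \frac{i \sqrt{70219}}{71}} = \frac{1}{\frac{152}{5041} i \sqrt{70219}} = - \frac{71 i \sqrt{70219}}{150328}$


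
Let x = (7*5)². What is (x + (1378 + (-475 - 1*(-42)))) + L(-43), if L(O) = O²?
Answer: 4019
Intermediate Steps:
x = 1225 (x = 35² = 1225)
(x + (1378 + (-475 - 1*(-42)))) + L(-43) = (1225 + (1378 + (-475 - 1*(-42)))) + (-43)² = (1225 + (1378 + (-475 + 42))) + 1849 = (1225 + (1378 - 433)) + 1849 = (1225 + 945) + 1849 = 2170 + 1849 = 4019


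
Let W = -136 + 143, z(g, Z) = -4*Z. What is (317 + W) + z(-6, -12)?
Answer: 372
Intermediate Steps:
W = 7
(317 + W) + z(-6, -12) = (317 + 7) - 4*(-12) = 324 + 48 = 372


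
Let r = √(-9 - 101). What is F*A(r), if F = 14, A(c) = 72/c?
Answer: -504*I*√110/55 ≈ -96.109*I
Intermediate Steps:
r = I*√110 (r = √(-110) = I*√110 ≈ 10.488*I)
F*A(r) = 14*(72/((I*√110))) = 14*(72*(-I*√110/110)) = 14*(-36*I*√110/55) = -504*I*√110/55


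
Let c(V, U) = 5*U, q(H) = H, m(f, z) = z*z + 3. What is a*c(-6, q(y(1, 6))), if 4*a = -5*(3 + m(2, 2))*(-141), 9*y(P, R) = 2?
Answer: 5875/3 ≈ 1958.3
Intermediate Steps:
y(P, R) = 2/9 (y(P, R) = (⅑)*2 = 2/9)
m(f, z) = 3 + z² (m(f, z) = z² + 3 = 3 + z²)
a = 3525/2 (a = (-5*(3 + (3 + 2²))*(-141))/4 = (-5*(3 + (3 + 4))*(-141))/4 = (-5*(3 + 7)*(-141))/4 = (-5*10*(-141))/4 = (-50*(-141))/4 = (¼)*7050 = 3525/2 ≈ 1762.5)
a*c(-6, q(y(1, 6))) = 3525*(5*(2/9))/2 = (3525/2)*(10/9) = 5875/3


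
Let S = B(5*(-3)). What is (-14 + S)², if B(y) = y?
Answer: 841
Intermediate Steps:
S = -15 (S = 5*(-3) = -15)
(-14 + S)² = (-14 - 15)² = (-29)² = 841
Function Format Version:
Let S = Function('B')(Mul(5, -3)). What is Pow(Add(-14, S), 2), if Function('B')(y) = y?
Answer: 841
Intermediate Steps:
S = -15 (S = Mul(5, -3) = -15)
Pow(Add(-14, S), 2) = Pow(Add(-14, -15), 2) = Pow(-29, 2) = 841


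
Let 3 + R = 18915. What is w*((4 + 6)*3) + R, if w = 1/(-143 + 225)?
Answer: 775407/41 ≈ 18912.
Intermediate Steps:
w = 1/82 ≈ 0.012195
R = 18912 (R = -3 + 18915 = 18912)
w*((4 + 6)*3) + R = ((4 + 6)*3)/82 + 18912 = (10*3)/82 + 18912 = (1/82)*30 + 18912 = 15/41 + 18912 = 775407/41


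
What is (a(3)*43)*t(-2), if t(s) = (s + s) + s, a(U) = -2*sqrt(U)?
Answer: 516*sqrt(3) ≈ 893.74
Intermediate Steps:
t(s) = 3*s (t(s) = 2*s + s = 3*s)
(a(3)*43)*t(-2) = (-2*sqrt(3)*43)*(3*(-2)) = -86*sqrt(3)*(-6) = 516*sqrt(3)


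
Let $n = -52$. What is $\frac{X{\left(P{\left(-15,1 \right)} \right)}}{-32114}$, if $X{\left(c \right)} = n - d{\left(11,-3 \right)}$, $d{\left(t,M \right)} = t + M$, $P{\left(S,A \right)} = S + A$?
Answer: $\frac{30}{16057} \approx 0.0018683$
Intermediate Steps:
$P{\left(S,A \right)} = A + S$
$d{\left(t,M \right)} = M + t$
$X{\left(c \right)} = -60$ ($X{\left(c \right)} = -52 - \left(-3 + 11\right) = -52 - 8 = -60$)
$\frac{X{\left(P{\left(-15,1 \right)} \right)}}{-32114} = - \frac{60}{-32114} = \left(-60\right) \left(- \frac{1}{32114}\right) = \frac{30}{16057}$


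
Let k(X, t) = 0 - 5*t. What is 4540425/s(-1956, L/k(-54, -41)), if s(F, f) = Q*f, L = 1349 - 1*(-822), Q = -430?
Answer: -186157425/186706 ≈ -997.06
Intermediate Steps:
L = 2171 (L = 1349 + 822 = 2171)
k(X, t) = -5*t
s(F, f) = -430*f
4540425/s(-1956, L/k(-54, -41)) = 4540425/((-933530/((-5*(-41))))) = 4540425/((-933530/205)) = 4540425/((-430*2171/205)) = 4540425/(-186706/41) = 4540425*(-41/186706) = -186157425/186706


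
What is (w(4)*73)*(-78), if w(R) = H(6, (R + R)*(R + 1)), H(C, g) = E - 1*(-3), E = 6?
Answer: -51246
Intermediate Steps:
H(C, g) = 9 (H(C, g) = 6 - 1*(-3) = 6 + 3 = 9)
w(R) = 9
(w(4)*73)*(-78) = (9*73)*(-78) = 657*(-78) = -51246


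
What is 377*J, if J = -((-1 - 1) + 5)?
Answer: -1131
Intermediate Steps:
J = -3 (J = -(-2 + 5) = -1*3 = -3)
377*J = 377*(-3) = -1131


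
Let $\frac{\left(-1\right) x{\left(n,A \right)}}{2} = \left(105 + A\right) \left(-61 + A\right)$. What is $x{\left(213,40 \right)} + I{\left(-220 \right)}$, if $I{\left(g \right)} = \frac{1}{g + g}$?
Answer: $\frac{2679599}{440} \approx 6090.0$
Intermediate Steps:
$x{\left(n,A \right)} = - 2 \left(-61 + A\right) \left(105 + A\right)$ ($x{\left(n,A \right)} = - 2 \left(105 + A\right) \left(-61 + A\right) = - 2 \left(-61 + A\right) \left(105 + A\right)$)
$I{\left(g \right)} = \frac{1}{2 g}$
$x{\left(213,40 \right)} + I{\left(-220 \right)} = \left(12810 - 3520 - 2 \cdot 40^{2}\right) + \frac{1}{2 \left(-220\right)} = \left(12810 - 3520 - 3200\right) + \frac{1}{2} \left(- \frac{1}{220}\right) = \left(12810 - 3520 - 3200\right) - \frac{1}{440} = 6090 - \frac{1}{440} = \frac{2679599}{440}$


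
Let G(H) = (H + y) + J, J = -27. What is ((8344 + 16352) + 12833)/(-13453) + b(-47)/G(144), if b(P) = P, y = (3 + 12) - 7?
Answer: -5323416/1681625 ≈ -3.1656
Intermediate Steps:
y = 8 (y = 15 - 7 = 8)
G(H) = -19 + H (G(H) = (H + 8) - 27 = (8 + H) - 27 = -19 + H)
((8344 + 16352) + 12833)/(-13453) + b(-47)/G(144) = ((8344 + 16352) + 12833)/(-13453) - 47/(-19 + 144) = (24696 + 12833)*(-1/13453) - 47/125 = 37529*(-1/13453) - 47*1/125 = -37529/13453 - 47/125 = -5323416/1681625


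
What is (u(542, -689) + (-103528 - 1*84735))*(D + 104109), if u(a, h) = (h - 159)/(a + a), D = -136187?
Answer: 1636603039830/271 ≈ 6.0391e+9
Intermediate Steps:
u(a, h) = (-159 + h)/(2*a) (u(a, h) = (-159 + h)/((2*a)) = (-159 + h)*(1/(2*a)) = (-159 + h)/(2*a))
(u(542, -689) + (-103528 - 1*84735))*(D + 104109) = ((½)*(-159 - 689)/542 + (-103528 - 1*84735))*(-136187 + 104109) = ((½)*(1/542)*(-848) + (-103528 - 84735))*(-32078) = (-212/271 - 188263)*(-32078) = -51019485/271*(-32078) = 1636603039830/271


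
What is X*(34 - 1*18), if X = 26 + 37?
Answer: 1008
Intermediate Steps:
X = 63
X*(34 - 1*18) = 63*(34 - 1*18) = 63*(34 - 18) = 63*16 = 1008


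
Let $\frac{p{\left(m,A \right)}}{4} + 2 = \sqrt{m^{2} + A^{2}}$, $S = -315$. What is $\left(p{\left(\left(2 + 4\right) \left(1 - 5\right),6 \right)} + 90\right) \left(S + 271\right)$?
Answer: $-3608 - 1056 \sqrt{17} \approx -7962.0$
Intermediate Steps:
$p{\left(m,A \right)} = -8 + 4 \sqrt{A^{2} + m^{2}}$ ($p{\left(m,A \right)} = -8 + 4 \sqrt{m^{2} + A^{2}} = -8 + 4 \sqrt{A^{2} + m^{2}}$)
$\left(p{\left(\left(2 + 4\right) \left(1 - 5\right),6 \right)} + 90\right) \left(S + 271\right) = \left(\left(-8 + 4 \sqrt{6^{2} + \left(\left(2 + 4\right) \left(1 - 5\right)\right)^{2}}\right) + 90\right) \left(-315 + 271\right) = \left(\left(-8 + 4 \sqrt{36 + \left(6 \left(-4\right)\right)^{2}}\right) + 90\right) \left(-44\right) = \left(\left(-8 + 4 \sqrt{36 + \left(-24\right)^{2}}\right) + 90\right) \left(-44\right) = \left(\left(-8 + 4 \sqrt{36 + 576}\right) + 90\right) \left(-44\right) = \left(\left(-8 + 4 \sqrt{612}\right) + 90\right) \left(-44\right) = \left(\left(-8 + 4 \cdot 6 \sqrt{17}\right) + 90\right) \left(-44\right) = \left(\left(-8 + 24 \sqrt{17}\right) + 90\right) \left(-44\right) = \left(82 + 24 \sqrt{17}\right) \left(-44\right) = -3608 - 1056 \sqrt{17}$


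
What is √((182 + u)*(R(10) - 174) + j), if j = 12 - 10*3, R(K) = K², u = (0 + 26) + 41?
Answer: 2*I*√4611 ≈ 135.81*I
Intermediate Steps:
u = 67 (u = 26 + 41 = 67)
j = -18 (j = 12 - 30 = -18)
√((182 + u)*(R(10) - 174) + j) = √((182 + 67)*(10² - 174) - 18) = √(249*(100 - 174) - 18) = √(249*(-74) - 18) = √(-18426 - 18) = √(-18444) = 2*I*√4611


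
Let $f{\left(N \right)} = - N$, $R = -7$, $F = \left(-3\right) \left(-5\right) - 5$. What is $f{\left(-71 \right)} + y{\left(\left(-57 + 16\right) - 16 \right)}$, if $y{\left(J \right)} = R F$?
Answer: $1$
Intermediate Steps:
$F = 10$ ($F = 15 - 5 = 10$)
$y{\left(J \right)} = -70$ ($y{\left(J \right)} = \left(-7\right) 10 = -70$)
$f{\left(-71 \right)} + y{\left(\left(-57 + 16\right) - 16 \right)} = \left(-1\right) \left(-71\right) - 70 = 71 - 70 = 1$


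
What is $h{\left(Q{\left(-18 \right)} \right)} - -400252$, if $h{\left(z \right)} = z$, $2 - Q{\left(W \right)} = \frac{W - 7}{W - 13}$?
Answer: $\frac{12407849}{31} \approx 4.0025 \cdot 10^{5}$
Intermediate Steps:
$Q{\left(W \right)} = 2 - \frac{-7 + W}{-13 + W}$ ($Q{\left(W \right)} = 2 - \frac{W - 7}{W - 13} = 2 - \frac{-7 + W}{-13 + W}$)
$h{\left(Q{\left(-18 \right)} \right)} - -400252 = \frac{-19 - 18}{-13 - 18} - -400252 = \frac{1}{-31} \left(-37\right) + 400252 = \left(- \frac{1}{31}\right) \left(-37\right) + 400252 = \frac{37}{31} + 400252 = \frac{12407849}{31}$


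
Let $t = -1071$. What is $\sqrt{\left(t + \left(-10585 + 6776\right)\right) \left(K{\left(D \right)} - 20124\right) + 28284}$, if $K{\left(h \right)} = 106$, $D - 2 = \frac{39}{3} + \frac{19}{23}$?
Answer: $2 \sqrt{24429031} \approx 9885.1$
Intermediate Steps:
$D = \frac{364}{23}$ ($D = 2 + \left(\frac{39}{3} + \frac{19}{23}\right) = 2 + \left(39 \cdot \frac{1}{3} + 19 \cdot \frac{1}{23}\right) = 2 + \left(13 + \frac{19}{23}\right) = 2 + \frac{318}{23} = \frac{364}{23} \approx 15.826$)
$\sqrt{\left(t + \left(-10585 + 6776\right)\right) \left(K{\left(D \right)} - 20124\right) + 28284} = \sqrt{\left(-1071 + \left(-10585 + 6776\right)\right) \left(106 - 20124\right) + 28284} = \sqrt{\left(-1071 - 3809\right) \left(-20018\right) + 28284} = \sqrt{\left(-4880\right) \left(-20018\right) + 28284} = \sqrt{97687840 + 28284} = \sqrt{97716124} = 2 \sqrt{24429031}$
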